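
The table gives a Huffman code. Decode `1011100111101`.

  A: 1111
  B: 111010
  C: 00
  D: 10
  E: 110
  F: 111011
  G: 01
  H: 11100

Read left to right; each codeword is recognised as soon as it completes (prefix code):
  10→D | 11100→H | 1111→A | 01→G
Decoded message: DHAG

DHAG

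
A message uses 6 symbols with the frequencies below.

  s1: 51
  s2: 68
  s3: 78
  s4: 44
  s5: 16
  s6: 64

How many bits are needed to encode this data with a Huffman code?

813

Build the Huffman tree bottom-up:
s5(16) + s4(44) → 60
s1(51) + 60 → 111
s6(64) + s2(68) → 132
s3(78) + 111 → 189
132 + 189 → 321
Each symbol's bit-cost is frequency × depth; summing gives 813 bits (equivalently 60 + 111 + 132 + 189 + 321).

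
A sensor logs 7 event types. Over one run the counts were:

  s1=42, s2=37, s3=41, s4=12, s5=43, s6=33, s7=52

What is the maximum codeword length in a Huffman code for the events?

Merge the two lowest-weight nodes at each step:
merge s4(12) and s6(33): 45
merge s2(37) and s3(41): 78
merge s1(42) and s5(43): 85
merge 45 and s7(52): 97
merge 78 and 85: 163
merge 97 and 163: 260
Maximum depth reached is 3.

3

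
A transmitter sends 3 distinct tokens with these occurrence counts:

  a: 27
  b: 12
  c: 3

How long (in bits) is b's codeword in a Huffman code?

Repeatedly merge the two smallest:
combine c(3), b(12) → 15
combine 15, a(27) → 42
b sits 2 levels below the root, so its codeword is 2 bits.

2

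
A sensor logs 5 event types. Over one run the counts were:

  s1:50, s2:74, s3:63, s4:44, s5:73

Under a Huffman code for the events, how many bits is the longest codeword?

Merge the two lowest-weight nodes at each step:
merge s4(44) and s1(50): 94
merge s3(63) and s5(73): 136
merge s2(74) and 94: 168
merge 136 and 168: 304
Maximum depth reached is 3.

3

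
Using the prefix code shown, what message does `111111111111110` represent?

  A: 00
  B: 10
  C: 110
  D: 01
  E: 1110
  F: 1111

Read left to right; each codeword is recognised as soon as it completes (prefix code):
  1111→F | 1111→F | 1111→F | 110→C
Decoded message: FFFC

FFFC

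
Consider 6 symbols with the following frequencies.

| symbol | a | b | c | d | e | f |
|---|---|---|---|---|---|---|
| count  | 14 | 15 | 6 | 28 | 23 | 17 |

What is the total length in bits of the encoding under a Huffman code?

Merge the two smallest weights repeatedly:
combine c(6), a(14) → 20
combine b(15), f(17) → 32
combine 20, e(23) → 43
combine d(28), 32 → 60
combine 43, 60 → 103
Total encoded bits = sum of merged weights = 20 + 32 + 43 + 60 + 103 = 258.

258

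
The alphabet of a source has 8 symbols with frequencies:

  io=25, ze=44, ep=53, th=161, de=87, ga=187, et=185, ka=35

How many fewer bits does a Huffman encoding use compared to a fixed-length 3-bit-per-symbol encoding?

229

Fixed-length: 3 bits × 777 symbols = 2331 bits.
Huffman merges:
combine io(25), ka(35) → 60
combine ze(44), ep(53) → 97
combine 60, de(87) → 147
combine 97, 147 → 244
combine th(161), et(185) → 346
combine ga(187), 244 → 431
combine 346, 431 → 777
Huffman total = 60 + 97 + 147 + 244 + 346 + 431 + 777 = 2102 bits.
Saving = 2331 − 2102 = 229 bits.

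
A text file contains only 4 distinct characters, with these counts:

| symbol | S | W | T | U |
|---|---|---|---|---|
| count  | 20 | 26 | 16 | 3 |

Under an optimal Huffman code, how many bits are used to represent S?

2

Huffman merges, smallest pair first:
merge U(3) and T(16): 19
merge 19 and S(20): 39
merge W(26) and 39: 65
S's leaf is at depth 2, giving a 2-bit codeword.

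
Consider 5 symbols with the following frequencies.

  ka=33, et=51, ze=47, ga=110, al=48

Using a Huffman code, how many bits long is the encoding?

647

Build the Huffman tree bottom-up:
ka(33) + ze(47) → 80
al(48) + et(51) → 99
80 + 99 → 179
ga(110) + 179 → 289
The encoded length is the sum of every internal node's weight: 80 + 99 + 179 + 289 = 647 bits.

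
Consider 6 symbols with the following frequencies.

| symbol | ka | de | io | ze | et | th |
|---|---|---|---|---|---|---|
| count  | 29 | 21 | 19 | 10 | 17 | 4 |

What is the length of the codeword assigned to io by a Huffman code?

Repeatedly merge the two smallest:
th(4) + ze(10) → 14
14 + et(17) → 31
io(19) + de(21) → 40
ka(29) + 31 → 60
40 + 60 → 100
The subtree containing io is merged 2 times, so code length = 2.

2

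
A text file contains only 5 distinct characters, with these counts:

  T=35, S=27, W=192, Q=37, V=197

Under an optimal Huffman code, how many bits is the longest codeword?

4

Merge the two lowest-weight nodes at each step:
combine S(27), T(35) → 62
combine Q(37), 62 → 99
combine 99, W(192) → 291
combine V(197), 291 → 488
The rarest symbols sit at the bottom; the longest codeword is 4 bits.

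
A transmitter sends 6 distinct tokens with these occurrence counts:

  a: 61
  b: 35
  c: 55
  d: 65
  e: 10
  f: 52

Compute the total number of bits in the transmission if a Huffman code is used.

698

Greedily combine the two least-frequent nodes:
combine e(10), b(35) → 45
combine 45, f(52) → 97
combine c(55), a(61) → 116
combine d(65), 97 → 162
combine 116, 162 → 278
Each symbol's bit-cost is frequency × depth; summing gives 698 bits (equivalently 45 + 97 + 116 + 162 + 278).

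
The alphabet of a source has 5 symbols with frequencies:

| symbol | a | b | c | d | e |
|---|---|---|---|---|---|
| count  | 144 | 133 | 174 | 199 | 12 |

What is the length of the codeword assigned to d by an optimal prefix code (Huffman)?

Repeatedly merge the two smallest:
merge e(12) and b(133): 145
merge a(144) and 145: 289
merge c(174) and d(199): 373
merge 289 and 373: 662
d's leaf is at depth 2, giving a 2-bit codeword.

2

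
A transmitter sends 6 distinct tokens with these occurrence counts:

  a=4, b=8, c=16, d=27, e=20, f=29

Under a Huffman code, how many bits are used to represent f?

2

Build the tree from the bottom:
combine a(4), b(8) → 12
combine 12, c(16) → 28
combine e(20), d(27) → 47
combine 28, f(29) → 57
combine 47, 57 → 104
f sits 2 levels below the root, so its codeword is 2 bits.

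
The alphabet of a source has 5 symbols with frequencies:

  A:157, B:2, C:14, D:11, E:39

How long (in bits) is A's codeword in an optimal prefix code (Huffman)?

Build the tree from the bottom:
B(2) + D(11) → 13
13 + C(14) → 27
27 + E(39) → 66
66 + A(157) → 223
A is merged only at the final step, so code length = 1.

1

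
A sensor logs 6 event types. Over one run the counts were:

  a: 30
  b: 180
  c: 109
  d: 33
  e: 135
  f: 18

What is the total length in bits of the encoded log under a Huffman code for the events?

Build the Huffman tree bottom-up:
combine f(18), a(30) → 48
combine d(33), 48 → 81
combine 81, c(109) → 190
combine e(135), b(180) → 315
combine 190, 315 → 505
Total encoded bits = sum of merged weights = 48 + 81 + 190 + 315 + 505 = 1139.

1139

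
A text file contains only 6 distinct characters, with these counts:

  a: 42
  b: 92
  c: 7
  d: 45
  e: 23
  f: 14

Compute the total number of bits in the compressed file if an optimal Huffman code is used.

505

Build the Huffman tree bottom-up:
combine c(7), f(14) → 21
combine 21, e(23) → 44
combine a(42), 44 → 86
combine d(45), 86 → 131
combine b(92), 131 → 223
Each symbol's bit-cost is frequency × depth; summing gives 505 bits (equivalently 21 + 44 + 86 + 131 + 223).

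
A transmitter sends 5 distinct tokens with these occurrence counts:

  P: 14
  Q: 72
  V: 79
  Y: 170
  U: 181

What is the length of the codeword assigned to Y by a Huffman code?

Repeatedly merge the two smallest:
P(14) + Q(72) → 86
V(79) + 86 → 165
165 + Y(170) → 335
U(181) + 335 → 516
The subtree containing Y is merged 2 times, so code length = 2.

2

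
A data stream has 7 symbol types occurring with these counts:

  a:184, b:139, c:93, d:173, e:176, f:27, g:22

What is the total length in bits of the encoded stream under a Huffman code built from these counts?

Merge the two smallest weights repeatedly:
merge g(22) and f(27): 49
merge 49 and c(93): 142
merge b(139) and 142: 281
merge d(173) and e(176): 349
merge a(184) and 281: 465
merge 349 and 465: 814
The encoded length is the sum of every internal node's weight: 49 + 142 + 281 + 349 + 465 + 814 = 2100 bits.

2100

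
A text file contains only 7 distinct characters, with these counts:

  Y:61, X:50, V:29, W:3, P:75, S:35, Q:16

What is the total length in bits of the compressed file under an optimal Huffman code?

688

Build the Huffman tree bottom-up:
W(3) + Q(16) → 19
19 + V(29) → 48
S(35) + 48 → 83
X(50) + Y(61) → 111
P(75) + 83 → 158
111 + 158 → 269
Each symbol's bit-cost is frequency × depth; summing gives 688 bits (equivalently 19 + 48 + 83 + 111 + 158 + 269).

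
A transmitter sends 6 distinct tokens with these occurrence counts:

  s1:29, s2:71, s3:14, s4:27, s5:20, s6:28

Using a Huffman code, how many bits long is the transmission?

459

Build the Huffman tree bottom-up:
combine s3(14), s5(20) → 34
combine s4(27), s6(28) → 55
combine s1(29), 34 → 63
combine 55, 63 → 118
combine s2(71), 118 → 189
Each symbol's bit-cost is frequency × depth; summing gives 459 bits (equivalently 34 + 55 + 63 + 118 + 189).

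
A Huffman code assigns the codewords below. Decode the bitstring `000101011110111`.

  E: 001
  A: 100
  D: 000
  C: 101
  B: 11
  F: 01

Read left to right; each codeword is recognised as soon as it completes (prefix code):
  000→D | 101→C | 01→F | 11→B | 101→C | 11→B
Decoded message: DCFBCB

DCFBCB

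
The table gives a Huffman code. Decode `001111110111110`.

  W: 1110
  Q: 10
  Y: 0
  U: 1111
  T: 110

YYUTUQ

Read left to right; each codeword is recognised as soon as it completes (prefix code):
  0→Y | 0→Y | 1111→U | 110→T | 1111→U | 10→Q
Decoded message: YYUTUQ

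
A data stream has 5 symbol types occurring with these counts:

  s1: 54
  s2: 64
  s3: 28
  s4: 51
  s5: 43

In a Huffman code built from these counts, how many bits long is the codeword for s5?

Huffman merges, smallest pair first:
merge s3(28) and s5(43): 71
merge s4(51) and s1(54): 105
merge s2(64) and 71: 135
merge 105 and 135: 240
s5's leaf is at depth 3, giving a 3-bit codeword.

3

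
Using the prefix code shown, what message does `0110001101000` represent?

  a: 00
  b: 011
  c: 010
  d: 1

babca

Read left to right; each codeword is recognised as soon as it completes (prefix code):
  011→b | 00→a | 011→b | 010→c | 00→a
Decoded message: babca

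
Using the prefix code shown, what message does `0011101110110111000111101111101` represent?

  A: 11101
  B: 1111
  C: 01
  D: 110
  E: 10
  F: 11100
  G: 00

Read left to right; each codeword is recognised as soon as it completes (prefix code):
  00→G | 11101→A | 110→D | 110→D | 11100→F | 01→C | 11101→A | 1111→B | 01→C
Decoded message: GADDFCABC

GADDFCABC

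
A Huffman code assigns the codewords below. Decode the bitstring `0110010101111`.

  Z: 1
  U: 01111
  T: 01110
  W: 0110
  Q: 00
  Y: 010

Read left to right; each codeword is recognised as soon as it completes (prefix code):
  0110→W | 010→Y | 1→Z | 01111→U
Decoded message: WYZU

WYZU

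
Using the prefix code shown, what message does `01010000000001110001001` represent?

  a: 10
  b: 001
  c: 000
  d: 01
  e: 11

Read left to right; each codeword is recognised as soon as it completes (prefix code):
  01→d | 01→d | 000→c | 000→c | 000→c | 11→e | 10→a | 001→b | 001→b
Decoded message: ddccceabb

ddccceabb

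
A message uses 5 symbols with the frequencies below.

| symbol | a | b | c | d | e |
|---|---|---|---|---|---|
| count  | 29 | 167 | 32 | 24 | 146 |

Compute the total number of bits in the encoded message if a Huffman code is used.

767

Greedily combine the two least-frequent nodes:
merge d(24) and a(29): 53
merge c(32) and 53: 85
merge 85 and e(146): 231
merge b(167) and 231: 398
Total encoded bits = sum of merged weights = 53 + 85 + 231 + 398 = 767.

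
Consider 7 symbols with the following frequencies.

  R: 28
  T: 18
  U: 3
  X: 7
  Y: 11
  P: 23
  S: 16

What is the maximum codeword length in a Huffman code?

Merge the two lowest-weight nodes at each step:
U(3) + X(7) → 10
10 + Y(11) → 21
S(16) + T(18) → 34
21 + P(23) → 44
R(28) + 34 → 62
44 + 62 → 106
The first pair merged (U, X) ends up deepest, at depth 4.

4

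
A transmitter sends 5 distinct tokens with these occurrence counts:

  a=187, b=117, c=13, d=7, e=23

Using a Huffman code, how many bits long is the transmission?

Greedily combine the two least-frequent nodes:
d(7) + c(13) → 20
20 + e(23) → 43
43 + b(117) → 160
160 + a(187) → 347
Total encoded bits = sum of merged weights = 20 + 43 + 160 + 347 = 570.

570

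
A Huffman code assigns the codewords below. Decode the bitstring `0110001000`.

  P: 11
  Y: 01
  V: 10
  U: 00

Read left to right; each codeword is recognised as soon as it completes (prefix code):
  01→Y | 10→V | 00→U | 10→V | 00→U
Decoded message: YVUVU

YVUVU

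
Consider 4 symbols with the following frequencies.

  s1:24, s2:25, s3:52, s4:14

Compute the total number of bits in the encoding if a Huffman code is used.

Greedily combine the two least-frequent nodes:
s4(14) + s1(24) → 38
s2(25) + 38 → 63
s3(52) + 63 → 115
Each symbol's bit-cost is frequency × depth; summing gives 216 bits (equivalently 38 + 63 + 115).

216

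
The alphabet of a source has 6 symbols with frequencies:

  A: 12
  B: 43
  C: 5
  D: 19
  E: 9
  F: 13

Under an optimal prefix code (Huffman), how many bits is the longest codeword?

Merge the two lowest-weight nodes at each step:
combine C(5), E(9) → 14
combine A(12), F(13) → 25
combine 14, D(19) → 33
combine 25, 33 → 58
combine B(43), 58 → 101
Maximum depth reached is 4.

4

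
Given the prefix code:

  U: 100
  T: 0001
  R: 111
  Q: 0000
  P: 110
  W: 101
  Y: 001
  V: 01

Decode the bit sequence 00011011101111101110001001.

Read left to right; each codeword is recognised as soon as it completes (prefix code):
  0001→T | 101→W | 110→P | 111→R | 110→P | 111→R | 0001→T | 001→Y
Decoded message: TWPRPRTY

TWPRPRTY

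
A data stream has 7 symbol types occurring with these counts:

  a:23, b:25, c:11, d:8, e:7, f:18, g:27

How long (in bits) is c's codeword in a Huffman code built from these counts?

Repeatedly merge the two smallest:
e(7) + d(8) → 15
c(11) + 15 → 26
f(18) + a(23) → 41
b(25) + 26 → 51
g(27) + 41 → 68
51 + 68 → 119
The subtree containing c is merged 3 times, so code length = 3.

3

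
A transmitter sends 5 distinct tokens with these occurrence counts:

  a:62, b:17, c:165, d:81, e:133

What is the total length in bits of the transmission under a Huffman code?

990

Build the Huffman tree bottom-up:
b(17) + a(62) → 79
79 + d(81) → 160
e(133) + 160 → 293
c(165) + 293 → 458
The encoded length is the sum of every internal node's weight: 79 + 160 + 293 + 458 = 990 bits.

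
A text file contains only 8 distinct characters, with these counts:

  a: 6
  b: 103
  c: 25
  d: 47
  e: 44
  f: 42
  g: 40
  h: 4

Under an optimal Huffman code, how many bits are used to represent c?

Repeatedly merge the two smallest:
combine h(4), a(6) → 10
combine 10, c(25) → 35
combine 35, g(40) → 75
combine f(42), e(44) → 86
combine d(47), 75 → 122
combine 86, b(103) → 189
combine 122, 189 → 311
c's leaf is at depth 4, giving a 4-bit codeword.

4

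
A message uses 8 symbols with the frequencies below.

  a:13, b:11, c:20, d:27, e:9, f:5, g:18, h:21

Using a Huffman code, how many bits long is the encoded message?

359

Build the Huffman tree bottom-up:
f(5) + e(9) → 14
b(11) + a(13) → 24
14 + g(18) → 32
c(20) + h(21) → 41
24 + d(27) → 51
32 + 41 → 73
51 + 73 → 124
The encoded length is the sum of every internal node's weight: 14 + 24 + 32 + 41 + 51 + 73 + 124 = 359 bits.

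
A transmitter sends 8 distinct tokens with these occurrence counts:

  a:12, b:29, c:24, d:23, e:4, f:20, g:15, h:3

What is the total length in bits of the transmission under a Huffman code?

363

Greedily combine the two least-frequent nodes:
combine h(3), e(4) → 7
combine 7, a(12) → 19
combine g(15), 19 → 34
combine f(20), d(23) → 43
combine c(24), b(29) → 53
combine 34, 43 → 77
combine 53, 77 → 130
Total encoded bits = sum of merged weights = 7 + 19 + 34 + 43 + 53 + 77 + 130 = 363.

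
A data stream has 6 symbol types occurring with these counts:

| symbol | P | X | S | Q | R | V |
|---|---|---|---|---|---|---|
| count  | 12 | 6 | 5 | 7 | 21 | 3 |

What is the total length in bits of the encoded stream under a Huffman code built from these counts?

128

Build the Huffman tree bottom-up:
combine V(3), S(5) → 8
combine X(6), Q(7) → 13
combine 8, P(12) → 20
combine 13, 20 → 33
combine R(21), 33 → 54
The encoded length is the sum of every internal node's weight: 8 + 13 + 20 + 33 + 54 = 128 bits.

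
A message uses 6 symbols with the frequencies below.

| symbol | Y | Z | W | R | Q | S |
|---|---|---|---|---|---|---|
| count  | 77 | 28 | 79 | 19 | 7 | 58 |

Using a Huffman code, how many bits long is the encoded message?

616

Merge the two smallest weights repeatedly:
Q(7) + R(19) → 26
26 + Z(28) → 54
54 + S(58) → 112
Y(77) + W(79) → 156
112 + 156 → 268
Each symbol's bit-cost is frequency × depth; summing gives 616 bits (equivalently 26 + 54 + 112 + 156 + 268).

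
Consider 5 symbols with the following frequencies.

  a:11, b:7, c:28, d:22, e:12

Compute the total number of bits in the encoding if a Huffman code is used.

Greedily combine the two least-frequent nodes:
combine b(7), a(11) → 18
combine e(12), 18 → 30
combine d(22), c(28) → 50
combine 30, 50 → 80
The encoded length is the sum of every internal node's weight: 18 + 30 + 50 + 80 = 178 bits.

178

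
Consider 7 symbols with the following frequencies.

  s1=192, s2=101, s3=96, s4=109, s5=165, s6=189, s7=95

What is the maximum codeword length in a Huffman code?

Merge the two lowest-weight nodes at each step:
merge s7(95) and s3(96): 191
merge s2(101) and s4(109): 210
merge s5(165) and s6(189): 354
merge 191 and s1(192): 383
merge 210 and 354: 564
merge 383 and 564: 947
Maximum depth reached is 3.

3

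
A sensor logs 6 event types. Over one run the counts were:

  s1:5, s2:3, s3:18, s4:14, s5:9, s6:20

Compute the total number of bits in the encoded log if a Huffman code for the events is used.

Build the Huffman tree bottom-up:
combine s2(3), s1(5) → 8
combine 8, s5(9) → 17
combine s4(14), 17 → 31
combine s3(18), s6(20) → 38
combine 31, 38 → 69
Total encoded bits = sum of merged weights = 8 + 17 + 31 + 38 + 69 = 163.

163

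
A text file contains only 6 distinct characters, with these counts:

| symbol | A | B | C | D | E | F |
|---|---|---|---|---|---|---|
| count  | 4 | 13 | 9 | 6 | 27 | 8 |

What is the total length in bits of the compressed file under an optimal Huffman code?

157

Build the Huffman tree bottom-up:
merge A(4) and D(6): 10
merge F(8) and C(9): 17
merge 10 and B(13): 23
merge 17 and 23: 40
merge E(27) and 40: 67
Total encoded bits = sum of merged weights = 10 + 17 + 23 + 40 + 67 = 157.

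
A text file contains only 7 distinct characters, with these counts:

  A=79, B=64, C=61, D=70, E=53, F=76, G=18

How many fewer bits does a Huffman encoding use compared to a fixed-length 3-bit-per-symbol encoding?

84

Fixed-length: 3 bits × 421 symbols = 1263 bits.
Huffman merges:
combine G(18), E(53) → 71
combine C(61), B(64) → 125
combine D(70), 71 → 141
combine F(76), A(79) → 155
combine 125, 141 → 266
combine 155, 266 → 421
Huffman total = 71 + 125 + 141 + 155 + 266 + 421 = 1179 bits.
Saving = 1263 − 1179 = 84 bits.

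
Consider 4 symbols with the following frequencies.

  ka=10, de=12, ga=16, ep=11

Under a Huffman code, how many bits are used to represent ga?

2

Build the tree from the bottom:
merge ka(10) and ep(11): 21
merge de(12) and ga(16): 28
merge 21 and 28: 49
ga sits 2 levels below the root, so its codeword is 2 bits.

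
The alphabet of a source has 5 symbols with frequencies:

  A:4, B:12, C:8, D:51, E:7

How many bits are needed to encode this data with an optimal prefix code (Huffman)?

143

Greedily combine the two least-frequent nodes:
combine A(4), E(7) → 11
combine C(8), 11 → 19
combine B(12), 19 → 31
combine 31, D(51) → 82
Total encoded bits = sum of merged weights = 11 + 19 + 31 + 82 = 143.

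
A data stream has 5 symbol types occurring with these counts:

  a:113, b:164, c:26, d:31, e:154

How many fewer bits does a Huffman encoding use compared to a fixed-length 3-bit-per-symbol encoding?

431

Fixed-length: 3 bits × 488 symbols = 1464 bits.
Huffman merges:
c(26) + d(31) → 57
57 + a(113) → 170
e(154) + b(164) → 318
170 + 318 → 488
Huffman total = 57 + 170 + 318 + 488 = 1033 bits.
Saving = 1464 − 1033 = 431 bits.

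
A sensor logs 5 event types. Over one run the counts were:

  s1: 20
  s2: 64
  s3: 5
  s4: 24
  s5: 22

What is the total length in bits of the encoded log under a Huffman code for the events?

Greedily combine the two least-frequent nodes:
combine s3(5), s1(20) → 25
combine s5(22), s4(24) → 46
combine 25, 46 → 71
combine s2(64), 71 → 135
Each symbol's bit-cost is frequency × depth; summing gives 277 bits (equivalently 25 + 46 + 71 + 135).

277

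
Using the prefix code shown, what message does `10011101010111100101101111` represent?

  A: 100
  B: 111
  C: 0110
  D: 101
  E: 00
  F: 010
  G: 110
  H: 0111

ABFDBEDDB

Read left to right; each codeword is recognised as soon as it completes (prefix code):
  100→A | 111→B | 010→F | 101→D | 111→B | 00→E | 101→D | 101→D | 111→B
Decoded message: ABFDBEDDB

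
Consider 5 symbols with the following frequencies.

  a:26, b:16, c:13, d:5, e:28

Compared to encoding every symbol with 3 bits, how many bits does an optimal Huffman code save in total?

Fixed-length: 3 bits × 88 symbols = 264 bits.
Huffman merges:
combine d(5), c(13) → 18
combine b(16), 18 → 34
combine a(26), e(28) → 54
combine 34, 54 → 88
Huffman total = 18 + 34 + 54 + 88 = 194 bits.
Saving = 264 − 194 = 70 bits.

70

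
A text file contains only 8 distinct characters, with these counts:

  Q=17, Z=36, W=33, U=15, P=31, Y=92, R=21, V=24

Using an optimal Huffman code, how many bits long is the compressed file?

Merge the two smallest weights repeatedly:
combine U(15), Q(17) → 32
combine R(21), V(24) → 45
combine P(31), 32 → 63
combine W(33), Z(36) → 69
combine 45, 63 → 108
combine 69, Y(92) → 161
combine 108, 161 → 269
Each symbol's bit-cost is frequency × depth; summing gives 747 bits (equivalently 32 + 45 + 63 + 69 + 108 + 161 + 269).

747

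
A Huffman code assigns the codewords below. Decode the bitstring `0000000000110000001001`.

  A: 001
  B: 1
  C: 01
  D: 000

Read left to right; each codeword is recognised as soon as it completes (prefix code):
  000→D | 000→D | 000→D | 01→C | 1→B | 000→D | 000→D | 1→B | 001→A
Decoded message: DDDCBDDBA

DDDCBDDBA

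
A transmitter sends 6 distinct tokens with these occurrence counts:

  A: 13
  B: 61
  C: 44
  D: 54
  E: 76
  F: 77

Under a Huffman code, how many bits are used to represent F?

2

Build the tree from the bottom:
combine A(13), C(44) → 57
combine D(54), 57 → 111
combine B(61), E(76) → 137
combine F(77), 111 → 188
combine 137, 188 → 325
The subtree containing F is merged 2 times, so code length = 2.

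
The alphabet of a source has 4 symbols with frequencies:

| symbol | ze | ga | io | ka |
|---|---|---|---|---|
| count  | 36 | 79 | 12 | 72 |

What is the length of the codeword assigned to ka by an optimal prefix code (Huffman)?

2

Build the tree from the bottom:
io(12) + ze(36) → 48
48 + ka(72) → 120
ga(79) + 120 → 199
The subtree containing ka is merged 2 times, so code length = 2.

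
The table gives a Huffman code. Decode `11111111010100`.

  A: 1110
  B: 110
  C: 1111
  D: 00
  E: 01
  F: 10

CCEED

Read left to right; each codeword is recognised as soon as it completes (prefix code):
  1111→C | 1111→C | 01→E | 01→E | 00→D
Decoded message: CCEED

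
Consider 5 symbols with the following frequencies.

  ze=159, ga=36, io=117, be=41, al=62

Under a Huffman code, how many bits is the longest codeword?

4

Merge the two lowest-weight nodes at each step:
merge ga(36) and be(41): 77
merge al(62) and 77: 139
merge io(117) and 139: 256
merge ze(159) and 256: 415
Maximum depth reached is 4.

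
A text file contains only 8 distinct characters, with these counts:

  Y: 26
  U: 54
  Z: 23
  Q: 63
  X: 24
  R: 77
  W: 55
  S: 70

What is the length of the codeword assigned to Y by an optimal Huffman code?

Huffman merges, smallest pair first:
Z(23) + X(24) → 47
Y(26) + 47 → 73
U(54) + W(55) → 109
Q(63) + S(70) → 133
73 + R(77) → 150
109 + 133 → 242
150 + 242 → 392
Y's leaf is at depth 3, giving a 3-bit codeword.

3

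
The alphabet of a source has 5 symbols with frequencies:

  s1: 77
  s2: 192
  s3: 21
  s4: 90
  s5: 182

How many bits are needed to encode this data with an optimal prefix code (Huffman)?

1218

Build the Huffman tree bottom-up:
combine s3(21), s1(77) → 98
combine s4(90), 98 → 188
combine s5(182), 188 → 370
combine s2(192), 370 → 562
Total encoded bits = sum of merged weights = 98 + 188 + 370 + 562 = 1218.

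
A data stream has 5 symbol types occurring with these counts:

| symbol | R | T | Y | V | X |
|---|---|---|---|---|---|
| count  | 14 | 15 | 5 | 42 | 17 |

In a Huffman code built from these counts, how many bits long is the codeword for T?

Huffman merges, smallest pair first:
combine Y(5), R(14) → 19
combine T(15), X(17) → 32
combine 19, 32 → 51
combine V(42), 51 → 93
The subtree containing T is merged 3 times, so code length = 3.

3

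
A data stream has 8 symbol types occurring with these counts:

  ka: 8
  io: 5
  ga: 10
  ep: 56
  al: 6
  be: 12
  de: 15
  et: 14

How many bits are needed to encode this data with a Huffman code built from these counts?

Greedily combine the two least-frequent nodes:
combine io(5), al(6) → 11
combine ka(8), ga(10) → 18
combine 11, be(12) → 23
combine et(14), de(15) → 29
combine 18, 23 → 41
combine 29, 41 → 70
combine ep(56), 70 → 126
Total encoded bits = sum of merged weights = 11 + 18 + 23 + 29 + 41 + 70 + 126 = 318.

318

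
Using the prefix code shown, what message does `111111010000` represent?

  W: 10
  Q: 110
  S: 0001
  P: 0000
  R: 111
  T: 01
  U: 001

Read left to right; each codeword is recognised as soon as it completes (prefix code):
  111→R | 111→R | 01→T | 0000→P
Decoded message: RRTP

RRTP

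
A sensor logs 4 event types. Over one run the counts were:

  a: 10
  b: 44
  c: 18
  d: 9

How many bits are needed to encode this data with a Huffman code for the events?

137

Merge the two smallest weights repeatedly:
d(9) + a(10) → 19
c(18) + 19 → 37
37 + b(44) → 81
Each symbol's bit-cost is frequency × depth; summing gives 137 bits (equivalently 19 + 37 + 81).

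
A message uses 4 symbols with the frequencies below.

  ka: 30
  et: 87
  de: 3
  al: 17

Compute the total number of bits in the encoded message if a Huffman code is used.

207

Build the Huffman tree bottom-up:
de(3) + al(17) → 20
20 + ka(30) → 50
50 + et(87) → 137
The encoded length is the sum of every internal node's weight: 20 + 50 + 137 = 207 bits.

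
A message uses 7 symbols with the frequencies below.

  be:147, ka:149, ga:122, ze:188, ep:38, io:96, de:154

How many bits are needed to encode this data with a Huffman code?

Greedily combine the two least-frequent nodes:
merge ep(38) and io(96): 134
merge ga(122) and 134: 256
merge be(147) and ka(149): 296
merge de(154) and ze(188): 342
merge 256 and 296: 552
merge 342 and 552: 894
The encoded length is the sum of every internal node's weight: 134 + 256 + 296 + 342 + 552 + 894 = 2474 bits.

2474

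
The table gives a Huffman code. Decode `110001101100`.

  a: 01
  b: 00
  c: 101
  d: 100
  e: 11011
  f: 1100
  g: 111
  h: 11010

facd

Read left to right; each codeword is recognised as soon as it completes (prefix code):
  1100→f | 01→a | 101→c | 100→d
Decoded message: facd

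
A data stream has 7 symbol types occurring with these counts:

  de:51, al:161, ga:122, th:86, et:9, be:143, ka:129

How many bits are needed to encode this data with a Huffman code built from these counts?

1859

Build the Huffman tree bottom-up:
merge et(9) and de(51): 60
merge 60 and th(86): 146
merge ga(122) and ka(129): 251
merge be(143) and 146: 289
merge al(161) and 251: 412
merge 289 and 412: 701
Total encoded bits = sum of merged weights = 60 + 146 + 251 + 289 + 412 + 701 = 1859.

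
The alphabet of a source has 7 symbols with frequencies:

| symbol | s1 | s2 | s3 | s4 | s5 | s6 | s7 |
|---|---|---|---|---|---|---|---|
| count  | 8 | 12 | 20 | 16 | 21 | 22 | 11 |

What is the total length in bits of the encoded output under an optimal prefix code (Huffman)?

Greedily combine the two least-frequent nodes:
combine s1(8), s7(11) → 19
combine s2(12), s4(16) → 28
combine 19, s3(20) → 39
combine s5(21), s6(22) → 43
combine 28, 39 → 67
combine 43, 67 → 110
The encoded length is the sum of every internal node's weight: 19 + 28 + 39 + 43 + 67 + 110 = 306 bits.

306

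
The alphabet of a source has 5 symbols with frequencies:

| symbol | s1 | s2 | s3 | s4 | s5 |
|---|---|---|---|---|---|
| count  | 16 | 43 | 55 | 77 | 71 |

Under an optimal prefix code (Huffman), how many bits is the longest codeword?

3

Merge the two lowest-weight nodes at each step:
merge s1(16) and s2(43): 59
merge s3(55) and 59: 114
merge s5(71) and s4(77): 148
merge 114 and 148: 262
Maximum depth reached is 3.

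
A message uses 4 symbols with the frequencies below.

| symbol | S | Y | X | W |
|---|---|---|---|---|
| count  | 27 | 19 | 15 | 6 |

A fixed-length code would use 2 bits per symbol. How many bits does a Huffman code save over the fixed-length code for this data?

6

Fixed-length: 2 bits × 67 symbols = 134 bits.
Huffman merges:
merge W(6) and X(15): 21
merge Y(19) and 21: 40
merge S(27) and 40: 67
Huffman total = 21 + 40 + 67 = 128 bits.
Saving = 134 − 128 = 6 bits.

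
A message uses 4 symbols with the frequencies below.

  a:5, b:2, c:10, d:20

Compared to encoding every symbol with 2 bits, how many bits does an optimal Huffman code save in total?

13

Fixed-length: 2 bits × 37 symbols = 74 bits.
Huffman merges:
b(2) + a(5) → 7
7 + c(10) → 17
17 + d(20) → 37
Huffman total = 7 + 17 + 37 = 61 bits.
Saving = 74 − 61 = 13 bits.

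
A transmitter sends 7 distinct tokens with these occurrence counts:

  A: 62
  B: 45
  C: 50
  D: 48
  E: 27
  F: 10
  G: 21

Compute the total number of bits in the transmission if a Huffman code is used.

Greedily combine the two least-frequent nodes:
F(10) + G(21) → 31
E(27) + 31 → 58
B(45) + D(48) → 93
C(50) + 58 → 108
A(62) + 93 → 155
108 + 155 → 263
Total encoded bits = sum of merged weights = 31 + 58 + 93 + 108 + 155 + 263 = 708.

708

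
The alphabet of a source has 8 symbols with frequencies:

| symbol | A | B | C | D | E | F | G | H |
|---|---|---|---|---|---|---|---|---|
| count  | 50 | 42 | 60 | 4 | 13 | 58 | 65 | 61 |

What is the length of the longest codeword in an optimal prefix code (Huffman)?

5

Merge the two lowest-weight nodes at each step:
combine D(4), E(13) → 17
combine 17, B(42) → 59
combine A(50), F(58) → 108
combine 59, C(60) → 119
combine H(61), G(65) → 126
combine 108, 119 → 227
combine 126, 227 → 353
The rarest symbols sit at the bottom; the longest codeword is 5 bits.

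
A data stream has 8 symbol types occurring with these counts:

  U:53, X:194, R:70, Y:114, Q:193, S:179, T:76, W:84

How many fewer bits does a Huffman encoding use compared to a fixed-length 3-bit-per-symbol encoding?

104

Fixed-length: 3 bits × 963 symbols = 2889 bits.
Huffman merges:
U(53) + R(70) → 123
T(76) + W(84) → 160
Y(114) + 123 → 237
160 + S(179) → 339
Q(193) + X(194) → 387
237 + 339 → 576
387 + 576 → 963
Huffman total = 123 + 160 + 237 + 339 + 387 + 576 + 963 = 2785 bits.
Saving = 2889 − 2785 = 104 bits.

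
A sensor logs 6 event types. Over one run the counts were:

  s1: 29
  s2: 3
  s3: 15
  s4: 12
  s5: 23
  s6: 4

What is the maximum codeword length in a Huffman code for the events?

Merge the two lowest-weight nodes at each step:
s2(3) + s6(4) → 7
7 + s4(12) → 19
s3(15) + 19 → 34
s5(23) + s1(29) → 52
34 + 52 → 86
The first pair merged (s2, s6) ends up deepest, at depth 4.

4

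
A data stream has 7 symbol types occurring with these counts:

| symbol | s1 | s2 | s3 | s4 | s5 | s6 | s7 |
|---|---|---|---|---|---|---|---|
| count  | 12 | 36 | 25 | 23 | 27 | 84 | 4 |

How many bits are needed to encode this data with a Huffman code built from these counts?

Merge the two smallest weights repeatedly:
merge s7(4) and s1(12): 16
merge 16 and s4(23): 39
merge s3(25) and s5(27): 52
merge s2(36) and 39: 75
merge 52 and 75: 127
merge s6(84) and 127: 211
The encoded length is the sum of every internal node's weight: 16 + 39 + 52 + 75 + 127 + 211 = 520 bits.

520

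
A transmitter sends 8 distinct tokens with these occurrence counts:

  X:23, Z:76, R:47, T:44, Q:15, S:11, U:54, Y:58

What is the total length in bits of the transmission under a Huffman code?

925

Greedily combine the two least-frequent nodes:
combine S(11), Q(15) → 26
combine X(23), 26 → 49
combine T(44), R(47) → 91
combine 49, U(54) → 103
combine Y(58), Z(76) → 134
combine 91, 103 → 194
combine 134, 194 → 328
Total encoded bits = sum of merged weights = 26 + 49 + 91 + 103 + 134 + 194 + 328 = 925.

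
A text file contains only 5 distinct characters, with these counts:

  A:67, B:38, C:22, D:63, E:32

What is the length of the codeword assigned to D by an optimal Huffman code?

Build the tree from the bottom:
merge C(22) and E(32): 54
merge B(38) and 54: 92
merge D(63) and A(67): 130
merge 92 and 130: 222
D's leaf is at depth 2, giving a 2-bit codeword.

2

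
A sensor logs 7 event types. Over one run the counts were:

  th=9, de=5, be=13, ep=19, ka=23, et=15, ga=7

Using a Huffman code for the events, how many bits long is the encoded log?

243

Build the Huffman tree bottom-up:
combine de(5), ga(7) → 12
combine th(9), 12 → 21
combine be(13), et(15) → 28
combine ep(19), 21 → 40
combine ka(23), 28 → 51
combine 40, 51 → 91
Each symbol's bit-cost is frequency × depth; summing gives 243 bits (equivalently 12 + 21 + 28 + 40 + 51 + 91).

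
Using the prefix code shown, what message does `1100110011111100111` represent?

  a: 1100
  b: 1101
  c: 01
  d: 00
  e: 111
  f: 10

aaeede

Read left to right; each codeword is recognised as soon as it completes (prefix code):
  1100→a | 1100→a | 111→e | 111→e | 00→d | 111→e
Decoded message: aaeede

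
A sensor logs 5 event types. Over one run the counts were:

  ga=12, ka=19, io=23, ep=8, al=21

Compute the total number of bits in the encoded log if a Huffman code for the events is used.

Build the Huffman tree bottom-up:
merge ep(8) and ga(12): 20
merge ka(19) and 20: 39
merge al(21) and io(23): 44
merge 39 and 44: 83
The encoded length is the sum of every internal node's weight: 20 + 39 + 44 + 83 = 186 bits.

186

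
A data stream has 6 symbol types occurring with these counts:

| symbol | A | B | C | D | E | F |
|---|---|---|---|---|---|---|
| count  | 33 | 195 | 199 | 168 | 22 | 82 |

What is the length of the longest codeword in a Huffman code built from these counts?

4

Merge the two lowest-weight nodes at each step:
combine E(22), A(33) → 55
combine 55, F(82) → 137
combine 137, D(168) → 305
combine B(195), C(199) → 394
combine 305, 394 → 699
The first pair merged (E, A) ends up deepest, at depth 4.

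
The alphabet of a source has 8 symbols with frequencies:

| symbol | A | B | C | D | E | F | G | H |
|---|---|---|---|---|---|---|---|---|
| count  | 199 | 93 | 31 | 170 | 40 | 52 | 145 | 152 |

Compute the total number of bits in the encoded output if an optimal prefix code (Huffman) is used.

2471

Merge the two smallest weights repeatedly:
combine C(31), E(40) → 71
combine F(52), 71 → 123
combine B(93), 123 → 216
combine G(145), H(152) → 297
combine D(170), A(199) → 369
combine 216, 297 → 513
combine 369, 513 → 882
Total encoded bits = sum of merged weights = 71 + 123 + 216 + 297 + 369 + 513 + 882 = 2471.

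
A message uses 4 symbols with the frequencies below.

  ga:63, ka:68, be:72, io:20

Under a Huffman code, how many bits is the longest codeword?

2

Merge the two lowest-weight nodes at each step:
io(20) + ga(63) → 83
ka(68) + be(72) → 140
83 + 140 → 223
Maximum depth reached is 2.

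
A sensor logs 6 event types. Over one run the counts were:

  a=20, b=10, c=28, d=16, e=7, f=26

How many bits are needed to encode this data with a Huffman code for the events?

264

Build the Huffman tree bottom-up:
combine e(7), b(10) → 17
combine d(16), 17 → 33
combine a(20), f(26) → 46
combine c(28), 33 → 61
combine 46, 61 → 107
Each symbol's bit-cost is frequency × depth; summing gives 264 bits (equivalently 17 + 33 + 46 + 61 + 107).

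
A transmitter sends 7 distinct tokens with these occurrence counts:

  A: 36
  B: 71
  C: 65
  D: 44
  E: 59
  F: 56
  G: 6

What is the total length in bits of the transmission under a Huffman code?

917

Build the Huffman tree bottom-up:
merge G(6) and A(36): 42
merge 42 and D(44): 86
merge F(56) and E(59): 115
merge C(65) and B(71): 136
merge 86 and 115: 201
merge 136 and 201: 337
Each symbol's bit-cost is frequency × depth; summing gives 917 bits (equivalently 42 + 86 + 115 + 136 + 201 + 337).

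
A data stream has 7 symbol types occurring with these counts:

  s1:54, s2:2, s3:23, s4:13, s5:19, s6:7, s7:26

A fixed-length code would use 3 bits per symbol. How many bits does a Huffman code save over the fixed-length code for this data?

77

Fixed-length: 3 bits × 144 symbols = 432 bits.
Huffman merges:
merge s2(2) and s6(7): 9
merge 9 and s4(13): 22
merge s5(19) and 22: 41
merge s3(23) and s7(26): 49
merge 41 and 49: 90
merge s1(54) and 90: 144
Huffman total = 9 + 22 + 41 + 49 + 90 + 144 = 355 bits.
Saving = 432 − 355 = 77 bits.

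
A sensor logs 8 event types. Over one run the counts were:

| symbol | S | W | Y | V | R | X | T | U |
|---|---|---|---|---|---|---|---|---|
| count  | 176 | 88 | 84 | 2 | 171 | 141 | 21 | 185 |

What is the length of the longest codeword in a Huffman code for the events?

5

Merge the two lowest-weight nodes at each step:
V(2) + T(21) → 23
23 + Y(84) → 107
W(88) + 107 → 195
X(141) + R(171) → 312
S(176) + U(185) → 361
195 + 312 → 507
361 + 507 → 868
Maximum depth reached is 5.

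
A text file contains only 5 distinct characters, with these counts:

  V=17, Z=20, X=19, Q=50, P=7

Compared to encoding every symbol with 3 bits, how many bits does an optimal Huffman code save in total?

100

Fixed-length: 3 bits × 113 symbols = 339 bits.
Huffman merges:
merge P(7) and V(17): 24
merge X(19) and Z(20): 39
merge 24 and 39: 63
merge Q(50) and 63: 113
Huffman total = 24 + 39 + 63 + 113 = 239 bits.
Saving = 339 − 239 = 100 bits.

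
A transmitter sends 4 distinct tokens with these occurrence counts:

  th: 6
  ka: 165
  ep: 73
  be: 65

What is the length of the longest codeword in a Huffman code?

3

Merge the two lowest-weight nodes at each step:
merge th(6) and be(65): 71
merge 71 and ep(73): 144
merge 144 and ka(165): 309
The first pair merged (th, be) ends up deepest, at depth 3.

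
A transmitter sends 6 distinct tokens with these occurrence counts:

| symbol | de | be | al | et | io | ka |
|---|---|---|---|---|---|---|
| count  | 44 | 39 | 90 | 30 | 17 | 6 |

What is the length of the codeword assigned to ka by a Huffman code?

4

Repeatedly merge the two smallest:
combine ka(6), io(17) → 23
combine 23, et(30) → 53
combine be(39), de(44) → 83
combine 53, 83 → 136
combine al(90), 136 → 226
ka sits 4 levels below the root, so its codeword is 4 bits.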